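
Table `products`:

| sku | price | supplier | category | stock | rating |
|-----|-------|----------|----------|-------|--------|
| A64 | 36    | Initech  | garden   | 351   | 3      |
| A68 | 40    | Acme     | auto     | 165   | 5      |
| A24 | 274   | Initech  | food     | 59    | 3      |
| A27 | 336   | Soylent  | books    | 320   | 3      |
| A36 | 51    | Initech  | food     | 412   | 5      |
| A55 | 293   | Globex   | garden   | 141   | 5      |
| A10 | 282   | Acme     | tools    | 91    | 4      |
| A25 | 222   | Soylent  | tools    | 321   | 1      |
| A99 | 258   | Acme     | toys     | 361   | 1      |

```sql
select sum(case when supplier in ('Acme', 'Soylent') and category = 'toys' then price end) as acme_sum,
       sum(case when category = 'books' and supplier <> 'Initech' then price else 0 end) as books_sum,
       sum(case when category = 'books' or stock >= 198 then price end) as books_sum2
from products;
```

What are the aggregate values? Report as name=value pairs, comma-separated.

[acme_sum: supplier in ('Acme', 'Soylent') and category = 'toys']
sku=A64: ✗
sku=A68: ✗
sku=A24: ✗
sku=A27: ✗
sku=A36: ✗
sku=A55: ✗
sku=A10: ✗
sku=A25: ✗
sku=A99: ✓ → 258
acme_sum = 258
—
[books_sum: category = 'books' and supplier <> 'Initech']
sku=A64: ✗
sku=A68: ✗
sku=A24: ✗
sku=A27: ✓ → 336
sku=A36: ✗
sku=A55: ✗
sku=A10: ✗
sku=A25: ✗
sku=A99: ✗
books_sum = 336
—
[books_sum2: category = 'books' or stock >= 198]
sku=A64: ✓ → 36
sku=A68: ✗
sku=A24: ✗
sku=A27: ✓ → 336
sku=A36: ✓ → 51
sku=A55: ✗
sku=A10: ✗
sku=A25: ✓ → 222
sku=A99: ✓ → 258
books_sum2 = 36 + 336 + 51 + 222 + 258 = 903

acme_sum=258, books_sum=336, books_sum2=903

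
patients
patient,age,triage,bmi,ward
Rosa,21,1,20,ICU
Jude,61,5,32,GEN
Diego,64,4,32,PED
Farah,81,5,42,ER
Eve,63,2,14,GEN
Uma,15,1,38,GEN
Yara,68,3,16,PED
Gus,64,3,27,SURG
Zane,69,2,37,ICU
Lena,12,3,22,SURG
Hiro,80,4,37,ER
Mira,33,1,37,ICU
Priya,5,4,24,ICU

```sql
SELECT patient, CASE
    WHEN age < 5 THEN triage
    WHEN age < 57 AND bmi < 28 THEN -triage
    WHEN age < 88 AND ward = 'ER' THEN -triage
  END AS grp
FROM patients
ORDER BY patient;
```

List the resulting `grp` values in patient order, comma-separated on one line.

patient=Diego: (no match → NULL) → NULL
patient=Eve: (no match → NULL) → NULL
patient=Farah: age < 88 AND ward = 'ER' → -5
patient=Gus: (no match → NULL) → NULL
patient=Hiro: age < 88 AND ward = 'ER' → -4
patient=Jude: (no match → NULL) → NULL
patient=Lena: age < 57 AND bmi < 28 → -3
patient=Mira: (no match → NULL) → NULL
patient=Priya: age < 57 AND bmi < 28 → -4
patient=Rosa: age < 57 AND bmi < 28 → -1
patient=Uma: (no match → NULL) → NULL
patient=Yara: (no match → NULL) → NULL
patient=Zane: (no match → NULL) → NULL

NULL, NULL, -5, NULL, -4, NULL, -3, NULL, -4, -1, NULL, NULL, NULL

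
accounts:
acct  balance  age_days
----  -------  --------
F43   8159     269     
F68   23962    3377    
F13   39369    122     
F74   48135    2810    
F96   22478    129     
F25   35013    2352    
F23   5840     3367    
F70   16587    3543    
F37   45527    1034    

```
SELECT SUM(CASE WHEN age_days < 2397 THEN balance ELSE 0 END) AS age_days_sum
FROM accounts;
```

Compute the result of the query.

acct=F43: ✓ → 8159
acct=F68: ✗
acct=F13: ✓ → 39369
acct=F74: ✗
acct=F96: ✓ → 22478
acct=F25: ✓ → 35013
acct=F23: ✗
acct=F70: ✗
acct=F37: ✓ → 45527
age_days_sum = 8159 + 39369 + 22478 + 35013 + 45527 = 150546

150546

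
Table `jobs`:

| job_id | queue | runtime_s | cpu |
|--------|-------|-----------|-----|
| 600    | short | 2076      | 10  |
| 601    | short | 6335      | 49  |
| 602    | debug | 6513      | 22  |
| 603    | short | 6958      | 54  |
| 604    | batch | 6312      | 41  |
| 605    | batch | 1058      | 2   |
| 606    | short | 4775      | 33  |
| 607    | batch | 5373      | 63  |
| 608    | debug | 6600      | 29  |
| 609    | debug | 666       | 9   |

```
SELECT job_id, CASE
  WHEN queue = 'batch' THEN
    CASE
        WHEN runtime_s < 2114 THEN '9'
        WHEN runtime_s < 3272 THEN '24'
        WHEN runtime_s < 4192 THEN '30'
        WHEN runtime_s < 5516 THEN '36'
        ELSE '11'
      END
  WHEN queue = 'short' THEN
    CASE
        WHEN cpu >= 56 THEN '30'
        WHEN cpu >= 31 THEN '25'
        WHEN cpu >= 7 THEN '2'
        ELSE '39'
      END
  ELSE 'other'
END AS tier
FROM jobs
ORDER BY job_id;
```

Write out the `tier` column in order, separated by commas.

job_id=600: queue='short' → inner[cpu >= 7] → 2
job_id=601: queue='short' → inner[cpu >= 31] → 25
job_id=602: queue='debug' → outer ELSE → other
job_id=603: queue='short' → inner[cpu >= 31] → 25
job_id=604: queue='batch' → inner[ELSE] → 11
job_id=605: queue='batch' → inner[runtime_s < 2114] → 9
job_id=606: queue='short' → inner[cpu >= 31] → 25
job_id=607: queue='batch' → inner[runtime_s < 5516] → 36
job_id=608: queue='debug' → outer ELSE → other
job_id=609: queue='debug' → outer ELSE → other

2, 25, other, 25, 11, 9, 25, 36, other, other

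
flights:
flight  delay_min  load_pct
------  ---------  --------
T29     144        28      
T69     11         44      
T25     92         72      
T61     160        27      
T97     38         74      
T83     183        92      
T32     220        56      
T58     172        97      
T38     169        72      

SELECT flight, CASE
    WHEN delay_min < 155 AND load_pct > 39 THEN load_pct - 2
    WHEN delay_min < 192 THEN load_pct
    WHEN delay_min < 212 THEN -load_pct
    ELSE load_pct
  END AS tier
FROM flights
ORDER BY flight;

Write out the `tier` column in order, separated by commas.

flight=T25: delay_min < 155 AND load_pct > 39 → 70
flight=T29: delay_min < 192 → 28
flight=T32: ELSE → 56
flight=T38: delay_min < 192 → 72
flight=T58: delay_min < 192 → 97
flight=T61: delay_min < 192 → 27
flight=T69: delay_min < 155 AND load_pct > 39 → 42
flight=T83: delay_min < 192 → 92
flight=T97: delay_min < 155 AND load_pct > 39 → 72

70, 28, 56, 72, 97, 27, 42, 92, 72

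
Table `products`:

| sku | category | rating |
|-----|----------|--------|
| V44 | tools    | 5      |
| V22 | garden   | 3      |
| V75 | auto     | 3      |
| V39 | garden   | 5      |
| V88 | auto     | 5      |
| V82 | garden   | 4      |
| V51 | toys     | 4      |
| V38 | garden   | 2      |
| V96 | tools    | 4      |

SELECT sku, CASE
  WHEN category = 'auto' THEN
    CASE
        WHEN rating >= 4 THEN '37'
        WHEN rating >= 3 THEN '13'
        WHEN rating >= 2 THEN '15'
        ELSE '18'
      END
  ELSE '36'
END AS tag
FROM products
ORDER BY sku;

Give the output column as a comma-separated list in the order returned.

sku=V22: category='garden' → outer ELSE → 36
sku=V38: category='garden' → outer ELSE → 36
sku=V39: category='garden' → outer ELSE → 36
sku=V44: category='tools' → outer ELSE → 36
sku=V51: category='toys' → outer ELSE → 36
sku=V75: category='auto' → inner[rating >= 3] → 13
sku=V82: category='garden' → outer ELSE → 36
sku=V88: category='auto' → inner[rating >= 4] → 37
sku=V96: category='tools' → outer ELSE → 36

36, 36, 36, 36, 36, 13, 36, 37, 36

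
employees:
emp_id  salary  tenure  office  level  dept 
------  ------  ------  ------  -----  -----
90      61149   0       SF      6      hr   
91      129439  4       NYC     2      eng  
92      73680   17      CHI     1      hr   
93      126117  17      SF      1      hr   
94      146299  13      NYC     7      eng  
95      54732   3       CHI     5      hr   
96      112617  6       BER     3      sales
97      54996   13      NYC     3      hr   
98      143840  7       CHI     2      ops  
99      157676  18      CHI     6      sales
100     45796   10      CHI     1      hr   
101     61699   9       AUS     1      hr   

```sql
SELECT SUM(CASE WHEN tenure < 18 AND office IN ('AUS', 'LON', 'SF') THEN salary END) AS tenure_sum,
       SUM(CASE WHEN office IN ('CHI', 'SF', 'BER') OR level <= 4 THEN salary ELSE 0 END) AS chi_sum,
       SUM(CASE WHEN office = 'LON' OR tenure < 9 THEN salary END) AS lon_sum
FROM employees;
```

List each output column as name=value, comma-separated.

[tenure_sum: tenure < 18 AND office IN ('AUS', 'LON', 'SF')]
emp_id=90: ✓ → 61149
emp_id=91: ✗
emp_id=92: ✗
emp_id=93: ✓ → 126117
emp_id=94: ✗
emp_id=95: ✗
emp_id=96: ✗
emp_id=97: ✗
emp_id=98: ✗
emp_id=99: ✗
emp_id=100: ✗
emp_id=101: ✓ → 61699
tenure_sum = 61149 + 126117 + 61699 = 248965
—
[chi_sum: office IN ('CHI', 'SF', 'BER') OR level <= 4]
emp_id=90: ✓ → 61149
emp_id=91: ✓ → 129439
emp_id=92: ✓ → 73680
emp_id=93: ✓ → 126117
emp_id=94: ✗
emp_id=95: ✓ → 54732
emp_id=96: ✓ → 112617
emp_id=97: ✓ → 54996
emp_id=98: ✓ → 143840
emp_id=99: ✓ → 157676
emp_id=100: ✓ → 45796
emp_id=101: ✓ → 61699
chi_sum = 61149 + 129439 + 73680 + 126117 + 54732 + 112617 + 54996 + 143840 + 157676 + 45796 + 61699 = 1021741
—
[lon_sum: office = 'LON' OR tenure < 9]
emp_id=90: ✓ → 61149
emp_id=91: ✓ → 129439
emp_id=92: ✗
emp_id=93: ✗
emp_id=94: ✗
emp_id=95: ✓ → 54732
emp_id=96: ✓ → 112617
emp_id=97: ✗
emp_id=98: ✓ → 143840
emp_id=99: ✗
emp_id=100: ✗
emp_id=101: ✗
lon_sum = 61149 + 129439 + 54732 + 112617 + 143840 = 501777

tenure_sum=248965, chi_sum=1021741, lon_sum=501777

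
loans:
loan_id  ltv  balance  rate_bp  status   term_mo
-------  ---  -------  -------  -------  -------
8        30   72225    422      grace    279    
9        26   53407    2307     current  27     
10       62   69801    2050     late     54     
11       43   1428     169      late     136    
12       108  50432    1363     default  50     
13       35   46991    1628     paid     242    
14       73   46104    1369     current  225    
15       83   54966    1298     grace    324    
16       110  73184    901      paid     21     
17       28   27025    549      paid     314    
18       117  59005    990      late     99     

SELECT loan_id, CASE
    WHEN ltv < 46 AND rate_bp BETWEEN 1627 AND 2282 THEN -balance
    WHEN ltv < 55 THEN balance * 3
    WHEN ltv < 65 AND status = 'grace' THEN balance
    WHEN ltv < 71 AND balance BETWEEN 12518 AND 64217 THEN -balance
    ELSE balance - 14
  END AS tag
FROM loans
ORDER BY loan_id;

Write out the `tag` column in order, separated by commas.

loan_id=8: ltv < 55 → 216675
loan_id=9: ltv < 55 → 160221
loan_id=10: ELSE → 69787
loan_id=11: ltv < 55 → 4284
loan_id=12: ELSE → 50418
loan_id=13: ltv < 46 AND rate_bp BETWEEN 1627 AND 2282 → -46991
loan_id=14: ELSE → 46090
loan_id=15: ELSE → 54952
loan_id=16: ELSE → 73170
loan_id=17: ltv < 55 → 81075
loan_id=18: ELSE → 58991

216675, 160221, 69787, 4284, 50418, -46991, 46090, 54952, 73170, 81075, 58991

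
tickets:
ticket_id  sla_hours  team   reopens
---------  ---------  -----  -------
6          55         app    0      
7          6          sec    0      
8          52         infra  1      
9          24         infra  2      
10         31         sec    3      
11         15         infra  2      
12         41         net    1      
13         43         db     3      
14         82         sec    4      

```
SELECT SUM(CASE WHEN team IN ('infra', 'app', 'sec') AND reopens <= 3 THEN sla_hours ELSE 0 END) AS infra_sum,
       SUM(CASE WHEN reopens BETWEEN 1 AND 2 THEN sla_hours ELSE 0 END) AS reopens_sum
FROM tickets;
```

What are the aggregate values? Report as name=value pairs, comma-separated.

infra_sum=183, reopens_sum=132

[infra_sum: team IN ('infra', 'app', 'sec') AND reopens <= 3]
ticket_id=6: ✓ → 55
ticket_id=7: ✓ → 6
ticket_id=8: ✓ → 52
ticket_id=9: ✓ → 24
ticket_id=10: ✓ → 31
ticket_id=11: ✓ → 15
ticket_id=12: ✗
ticket_id=13: ✗
ticket_id=14: ✗
infra_sum = 55 + 6 + 52 + 24 + 31 + 15 = 183
—
[reopens_sum: reopens BETWEEN 1 AND 2]
ticket_id=6: ✗
ticket_id=7: ✗
ticket_id=8: ✓ → 52
ticket_id=9: ✓ → 24
ticket_id=10: ✗
ticket_id=11: ✓ → 15
ticket_id=12: ✓ → 41
ticket_id=13: ✗
ticket_id=14: ✗
reopens_sum = 52 + 24 + 15 + 41 = 132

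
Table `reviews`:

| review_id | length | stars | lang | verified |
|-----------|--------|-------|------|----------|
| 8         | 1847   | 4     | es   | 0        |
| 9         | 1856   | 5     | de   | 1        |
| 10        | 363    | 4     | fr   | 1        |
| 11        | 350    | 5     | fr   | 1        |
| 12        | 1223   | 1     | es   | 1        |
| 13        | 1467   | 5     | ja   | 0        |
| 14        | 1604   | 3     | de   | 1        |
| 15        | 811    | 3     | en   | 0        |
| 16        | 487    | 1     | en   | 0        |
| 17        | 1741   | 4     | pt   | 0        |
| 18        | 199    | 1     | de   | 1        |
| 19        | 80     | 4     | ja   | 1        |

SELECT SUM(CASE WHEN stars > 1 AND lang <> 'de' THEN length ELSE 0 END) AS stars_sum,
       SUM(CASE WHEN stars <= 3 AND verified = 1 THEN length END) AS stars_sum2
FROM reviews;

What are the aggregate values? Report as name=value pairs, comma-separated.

stars_sum=6659, stars_sum2=3026

[stars_sum: stars > 1 AND lang <> 'de']
review_id=8: ✓ → 1847
review_id=9: ✗
review_id=10: ✓ → 363
review_id=11: ✓ → 350
review_id=12: ✗
review_id=13: ✓ → 1467
review_id=14: ✗
review_id=15: ✓ → 811
review_id=16: ✗
review_id=17: ✓ → 1741
review_id=18: ✗
review_id=19: ✓ → 80
stars_sum = 1847 + 363 + 350 + 1467 + 811 + 1741 + 80 = 6659
—
[stars_sum2: stars <= 3 AND verified = 1]
review_id=8: ✗
review_id=9: ✗
review_id=10: ✗
review_id=11: ✗
review_id=12: ✓ → 1223
review_id=13: ✗
review_id=14: ✓ → 1604
review_id=15: ✗
review_id=16: ✗
review_id=17: ✗
review_id=18: ✓ → 199
review_id=19: ✗
stars_sum2 = 1223 + 1604 + 199 = 3026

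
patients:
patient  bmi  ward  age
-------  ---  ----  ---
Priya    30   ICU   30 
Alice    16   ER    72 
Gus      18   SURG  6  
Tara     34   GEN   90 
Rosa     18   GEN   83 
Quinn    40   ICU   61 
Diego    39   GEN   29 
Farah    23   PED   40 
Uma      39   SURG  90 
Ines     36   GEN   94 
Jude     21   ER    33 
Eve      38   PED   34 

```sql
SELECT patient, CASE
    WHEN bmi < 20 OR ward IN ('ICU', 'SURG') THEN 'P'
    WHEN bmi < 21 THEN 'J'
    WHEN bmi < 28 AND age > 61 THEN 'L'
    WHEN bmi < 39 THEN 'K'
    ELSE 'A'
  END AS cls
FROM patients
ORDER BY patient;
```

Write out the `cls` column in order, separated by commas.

patient=Alice: bmi < 20 OR ward IN ('ICU', 'SURG') → P
patient=Diego: ELSE → A
patient=Eve: bmi < 39 → K
patient=Farah: bmi < 39 → K
patient=Gus: bmi < 20 OR ward IN ('ICU', 'SURG') → P
patient=Ines: bmi < 39 → K
patient=Jude: bmi < 39 → K
patient=Priya: bmi < 20 OR ward IN ('ICU', 'SURG') → P
patient=Quinn: bmi < 20 OR ward IN ('ICU', 'SURG') → P
patient=Rosa: bmi < 20 OR ward IN ('ICU', 'SURG') → P
patient=Tara: bmi < 39 → K
patient=Uma: bmi < 20 OR ward IN ('ICU', 'SURG') → P

P, A, K, K, P, K, K, P, P, P, K, P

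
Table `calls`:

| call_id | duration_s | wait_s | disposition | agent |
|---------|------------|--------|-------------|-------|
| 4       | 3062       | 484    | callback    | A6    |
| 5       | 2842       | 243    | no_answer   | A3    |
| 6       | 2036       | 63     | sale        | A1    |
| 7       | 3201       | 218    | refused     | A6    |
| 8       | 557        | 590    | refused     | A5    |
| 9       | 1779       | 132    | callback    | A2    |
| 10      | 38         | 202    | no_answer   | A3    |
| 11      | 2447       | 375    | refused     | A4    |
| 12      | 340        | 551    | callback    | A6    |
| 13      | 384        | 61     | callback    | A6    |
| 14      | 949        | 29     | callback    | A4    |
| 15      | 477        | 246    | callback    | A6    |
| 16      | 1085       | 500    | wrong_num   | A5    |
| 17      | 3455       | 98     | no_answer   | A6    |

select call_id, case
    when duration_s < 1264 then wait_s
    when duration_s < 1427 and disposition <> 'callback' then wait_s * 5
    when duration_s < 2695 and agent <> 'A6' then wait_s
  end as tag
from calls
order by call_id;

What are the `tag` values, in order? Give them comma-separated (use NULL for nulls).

NULL, NULL, 63, NULL, 590, 132, 202, 375, 551, 61, 29, 246, 500, NULL

call_id=4: (no match → NULL) → NULL
call_id=5: (no match → NULL) → NULL
call_id=6: duration_s < 2695 and agent <> 'A6' → 63
call_id=7: (no match → NULL) → NULL
call_id=8: duration_s < 1264 → 590
call_id=9: duration_s < 2695 and agent <> 'A6' → 132
call_id=10: duration_s < 1264 → 202
call_id=11: duration_s < 2695 and agent <> 'A6' → 375
call_id=12: duration_s < 1264 → 551
call_id=13: duration_s < 1264 → 61
call_id=14: duration_s < 1264 → 29
call_id=15: duration_s < 1264 → 246
call_id=16: duration_s < 1264 → 500
call_id=17: (no match → NULL) → NULL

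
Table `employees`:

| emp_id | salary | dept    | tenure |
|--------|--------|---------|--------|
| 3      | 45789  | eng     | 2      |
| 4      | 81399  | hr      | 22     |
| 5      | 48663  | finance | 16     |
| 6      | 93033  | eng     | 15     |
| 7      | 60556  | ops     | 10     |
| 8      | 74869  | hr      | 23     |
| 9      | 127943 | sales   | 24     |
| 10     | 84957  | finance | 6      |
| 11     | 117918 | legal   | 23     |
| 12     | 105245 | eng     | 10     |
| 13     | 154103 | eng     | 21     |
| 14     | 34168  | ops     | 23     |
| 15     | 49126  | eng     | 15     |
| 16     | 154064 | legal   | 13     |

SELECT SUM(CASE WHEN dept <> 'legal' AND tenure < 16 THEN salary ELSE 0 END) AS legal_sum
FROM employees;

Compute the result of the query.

438706

emp_id=3: ✓ → 45789
emp_id=4: ✗
emp_id=5: ✗
emp_id=6: ✓ → 93033
emp_id=7: ✓ → 60556
emp_id=8: ✗
emp_id=9: ✗
emp_id=10: ✓ → 84957
emp_id=11: ✗
emp_id=12: ✓ → 105245
emp_id=13: ✗
emp_id=14: ✗
emp_id=15: ✓ → 49126
emp_id=16: ✗
legal_sum = 45789 + 93033 + 60556 + 84957 + 105245 + 49126 = 438706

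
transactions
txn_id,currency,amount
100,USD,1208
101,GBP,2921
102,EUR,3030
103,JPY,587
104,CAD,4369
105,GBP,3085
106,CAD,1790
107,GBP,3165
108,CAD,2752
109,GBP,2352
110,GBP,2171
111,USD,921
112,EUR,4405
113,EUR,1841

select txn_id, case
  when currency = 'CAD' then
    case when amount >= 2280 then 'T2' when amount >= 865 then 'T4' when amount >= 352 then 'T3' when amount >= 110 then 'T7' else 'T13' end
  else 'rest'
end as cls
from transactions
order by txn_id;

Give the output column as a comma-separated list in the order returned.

rest, rest, rest, rest, T2, rest, T4, rest, T2, rest, rest, rest, rest, rest

txn_id=100: currency='USD' → outer ELSE → rest
txn_id=101: currency='GBP' → outer ELSE → rest
txn_id=102: currency='EUR' → outer ELSE → rest
txn_id=103: currency='JPY' → outer ELSE → rest
txn_id=104: currency='CAD' → inner[amount >= 2280] → T2
txn_id=105: currency='GBP' → outer ELSE → rest
txn_id=106: currency='CAD' → inner[amount >= 865] → T4
txn_id=107: currency='GBP' → outer ELSE → rest
txn_id=108: currency='CAD' → inner[amount >= 2280] → T2
txn_id=109: currency='GBP' → outer ELSE → rest
txn_id=110: currency='GBP' → outer ELSE → rest
txn_id=111: currency='USD' → outer ELSE → rest
txn_id=112: currency='EUR' → outer ELSE → rest
txn_id=113: currency='EUR' → outer ELSE → rest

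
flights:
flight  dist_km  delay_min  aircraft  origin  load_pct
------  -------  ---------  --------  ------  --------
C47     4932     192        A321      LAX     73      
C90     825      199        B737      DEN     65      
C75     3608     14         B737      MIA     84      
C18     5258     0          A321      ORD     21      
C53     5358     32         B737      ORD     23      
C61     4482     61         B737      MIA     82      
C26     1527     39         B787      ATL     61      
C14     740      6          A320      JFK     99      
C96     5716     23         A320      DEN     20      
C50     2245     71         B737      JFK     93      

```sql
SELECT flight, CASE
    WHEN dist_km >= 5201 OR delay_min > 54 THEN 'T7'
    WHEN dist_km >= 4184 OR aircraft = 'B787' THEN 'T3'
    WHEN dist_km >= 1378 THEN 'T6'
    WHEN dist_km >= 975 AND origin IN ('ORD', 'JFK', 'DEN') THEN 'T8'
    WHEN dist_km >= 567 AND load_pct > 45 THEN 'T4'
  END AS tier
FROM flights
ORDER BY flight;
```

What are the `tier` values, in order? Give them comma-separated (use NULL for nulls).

flight=C14: dist_km >= 567 AND load_pct > 45 → T4
flight=C18: dist_km >= 5201 OR delay_min > 54 → T7
flight=C26: dist_km >= 4184 OR aircraft = 'B787' → T3
flight=C47: dist_km >= 5201 OR delay_min > 54 → T7
flight=C50: dist_km >= 5201 OR delay_min > 54 → T7
flight=C53: dist_km >= 5201 OR delay_min > 54 → T7
flight=C61: dist_km >= 5201 OR delay_min > 54 → T7
flight=C75: dist_km >= 1378 → T6
flight=C90: dist_km >= 5201 OR delay_min > 54 → T7
flight=C96: dist_km >= 5201 OR delay_min > 54 → T7

T4, T7, T3, T7, T7, T7, T7, T6, T7, T7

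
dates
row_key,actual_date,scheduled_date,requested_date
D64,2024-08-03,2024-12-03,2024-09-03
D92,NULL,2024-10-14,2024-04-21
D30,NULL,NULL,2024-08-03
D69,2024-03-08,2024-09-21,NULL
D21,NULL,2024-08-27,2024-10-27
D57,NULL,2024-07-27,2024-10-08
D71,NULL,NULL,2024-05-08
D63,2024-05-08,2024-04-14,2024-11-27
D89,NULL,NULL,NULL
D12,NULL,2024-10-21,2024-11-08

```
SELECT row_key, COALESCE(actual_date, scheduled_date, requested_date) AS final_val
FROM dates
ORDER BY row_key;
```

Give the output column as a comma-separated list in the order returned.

row_key=D12: actual_date=NULL, scheduled_date=2024-10-21 → 2024-10-21
row_key=D21: actual_date=NULL, scheduled_date=2024-08-27 → 2024-08-27
row_key=D30: actual_date=NULL, scheduled_date=NULL, requested_date=2024-08-03 → 2024-08-03
row_key=D57: actual_date=NULL, scheduled_date=2024-07-27 → 2024-07-27
row_key=D63: actual_date=2024-05-08 → 2024-05-08
row_key=D64: actual_date=2024-08-03 → 2024-08-03
row_key=D69: actual_date=2024-03-08 → 2024-03-08
row_key=D71: actual_date=NULL, scheduled_date=NULL, requested_date=2024-05-08 → 2024-05-08
row_key=D89: actual_date=NULL, scheduled_date=NULL, requested_date=NULL (all NULL) → NULL
row_key=D92: actual_date=NULL, scheduled_date=2024-10-14 → 2024-10-14

2024-10-21, 2024-08-27, 2024-08-03, 2024-07-27, 2024-05-08, 2024-08-03, 2024-03-08, 2024-05-08, NULL, 2024-10-14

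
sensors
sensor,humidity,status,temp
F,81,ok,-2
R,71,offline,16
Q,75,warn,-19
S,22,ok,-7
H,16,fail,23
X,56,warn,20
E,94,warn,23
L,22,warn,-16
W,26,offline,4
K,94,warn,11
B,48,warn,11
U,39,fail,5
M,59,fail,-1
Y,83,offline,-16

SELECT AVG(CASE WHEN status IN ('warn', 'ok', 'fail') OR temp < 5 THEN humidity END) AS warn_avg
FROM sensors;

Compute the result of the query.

sensor=F: ✓ → 81
sensor=R: ✗
sensor=Q: ✓ → 75
sensor=S: ✓ → 22
sensor=H: ✓ → 16
sensor=X: ✓ → 56
sensor=E: ✓ → 94
sensor=L: ✓ → 22
sensor=W: ✓ → 26
sensor=K: ✓ → 94
sensor=B: ✓ → 48
sensor=U: ✓ → 39
sensor=M: ✓ → 59
sensor=Y: ✓ → 83
warn_avg = (81 + 75 + 22 + 16 + 56 + 94 + 22 + 26 + 94 + 48 + 39 + 59 + 83) / 13 = 55

55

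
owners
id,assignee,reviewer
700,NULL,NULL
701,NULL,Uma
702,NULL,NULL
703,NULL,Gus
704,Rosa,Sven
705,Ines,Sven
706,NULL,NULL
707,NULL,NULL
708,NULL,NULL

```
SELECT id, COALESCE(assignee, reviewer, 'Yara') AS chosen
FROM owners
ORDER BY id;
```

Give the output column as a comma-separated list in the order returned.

id=700: assignee=NULL, reviewer=NULL, → literal Yara → Yara
id=701: assignee=NULL, reviewer=Uma → Uma
id=702: assignee=NULL, reviewer=NULL, → literal Yara → Yara
id=703: assignee=NULL, reviewer=Gus → Gus
id=704: assignee=Rosa → Rosa
id=705: assignee=Ines → Ines
id=706: assignee=NULL, reviewer=NULL, → literal Yara → Yara
id=707: assignee=NULL, reviewer=NULL, → literal Yara → Yara
id=708: assignee=NULL, reviewer=NULL, → literal Yara → Yara

Yara, Uma, Yara, Gus, Rosa, Ines, Yara, Yara, Yara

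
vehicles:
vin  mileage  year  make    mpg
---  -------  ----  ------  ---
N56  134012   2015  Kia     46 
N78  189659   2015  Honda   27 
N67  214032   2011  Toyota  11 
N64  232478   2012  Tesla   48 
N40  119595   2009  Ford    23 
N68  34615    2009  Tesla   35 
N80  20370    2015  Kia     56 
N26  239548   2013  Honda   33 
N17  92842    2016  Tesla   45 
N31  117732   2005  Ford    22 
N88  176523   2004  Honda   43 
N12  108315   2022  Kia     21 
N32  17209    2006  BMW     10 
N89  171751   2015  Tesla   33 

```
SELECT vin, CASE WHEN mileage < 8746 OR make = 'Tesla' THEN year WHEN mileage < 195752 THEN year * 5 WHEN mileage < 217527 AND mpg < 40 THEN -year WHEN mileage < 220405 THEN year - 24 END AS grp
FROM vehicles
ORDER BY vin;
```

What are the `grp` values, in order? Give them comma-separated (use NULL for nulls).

10110, 2016, NULL, 10025, 10030, 10045, 10075, 2012, -2011, 2009, 10075, 10075, 10020, 2015

vin=N12: mileage < 195752 → 10110
vin=N17: mileage < 8746 OR make = 'Tesla' → 2016
vin=N26: (no match → NULL) → NULL
vin=N31: mileage < 195752 → 10025
vin=N32: mileage < 195752 → 10030
vin=N40: mileage < 195752 → 10045
vin=N56: mileage < 195752 → 10075
vin=N64: mileage < 8746 OR make = 'Tesla' → 2012
vin=N67: mileage < 217527 AND mpg < 40 → -2011
vin=N68: mileage < 8746 OR make = 'Tesla' → 2009
vin=N78: mileage < 195752 → 10075
vin=N80: mileage < 195752 → 10075
vin=N88: mileage < 195752 → 10020
vin=N89: mileage < 8746 OR make = 'Tesla' → 2015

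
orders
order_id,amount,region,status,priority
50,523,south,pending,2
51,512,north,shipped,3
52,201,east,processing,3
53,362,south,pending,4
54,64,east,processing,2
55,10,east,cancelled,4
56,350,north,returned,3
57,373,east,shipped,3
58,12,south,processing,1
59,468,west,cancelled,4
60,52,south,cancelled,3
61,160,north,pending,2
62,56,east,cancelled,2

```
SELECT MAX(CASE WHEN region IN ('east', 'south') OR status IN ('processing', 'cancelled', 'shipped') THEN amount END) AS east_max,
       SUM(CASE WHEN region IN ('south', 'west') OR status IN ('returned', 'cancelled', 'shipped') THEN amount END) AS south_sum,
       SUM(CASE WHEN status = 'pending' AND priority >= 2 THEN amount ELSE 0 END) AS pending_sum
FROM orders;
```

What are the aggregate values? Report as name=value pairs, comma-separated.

[east_max: region IN ('east', 'south') OR status IN ('processing', 'cancelled', 'shipped')]
order_id=50: ✓ → 523
order_id=51: ✓ → 512
order_id=52: ✓ → 201
order_id=53: ✓ → 362
order_id=54: ✓ → 64
order_id=55: ✓ → 10
order_id=56: ✗
order_id=57: ✓ → 373
order_id=58: ✓ → 12
order_id=59: ✓ → 468
order_id=60: ✓ → 52
order_id=61: ✗
order_id=62: ✓ → 56
east_max = MAX(523, 512, 201, 362, 64, 10, 373, 12, 468, 52, 56) = 523
—
[south_sum: region IN ('south', 'west') OR status IN ('returned', 'cancelled', 'shipped')]
order_id=50: ✓ → 523
order_id=51: ✓ → 512
order_id=52: ✗
order_id=53: ✓ → 362
order_id=54: ✗
order_id=55: ✓ → 10
order_id=56: ✓ → 350
order_id=57: ✓ → 373
order_id=58: ✓ → 12
order_id=59: ✓ → 468
order_id=60: ✓ → 52
order_id=61: ✗
order_id=62: ✓ → 56
south_sum = 523 + 512 + 362 + 10 + 350 + 373 + 12 + 468 + 52 + 56 = 2718
—
[pending_sum: status = 'pending' AND priority >= 2]
order_id=50: ✓ → 523
order_id=51: ✗
order_id=52: ✗
order_id=53: ✓ → 362
order_id=54: ✗
order_id=55: ✗
order_id=56: ✗
order_id=57: ✗
order_id=58: ✗
order_id=59: ✗
order_id=60: ✗
order_id=61: ✓ → 160
order_id=62: ✗
pending_sum = 523 + 362 + 160 = 1045

east_max=523, south_sum=2718, pending_sum=1045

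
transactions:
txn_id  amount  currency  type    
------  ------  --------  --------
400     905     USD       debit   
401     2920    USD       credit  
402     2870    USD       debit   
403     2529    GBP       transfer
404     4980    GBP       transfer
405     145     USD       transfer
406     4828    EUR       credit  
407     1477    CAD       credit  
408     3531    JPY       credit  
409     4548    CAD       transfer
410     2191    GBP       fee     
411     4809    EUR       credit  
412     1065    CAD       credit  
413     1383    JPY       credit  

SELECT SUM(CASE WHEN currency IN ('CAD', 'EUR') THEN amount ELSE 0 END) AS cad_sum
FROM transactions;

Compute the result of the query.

txn_id=400: ✗
txn_id=401: ✗
txn_id=402: ✗
txn_id=403: ✗
txn_id=404: ✗
txn_id=405: ✗
txn_id=406: ✓ → 4828
txn_id=407: ✓ → 1477
txn_id=408: ✗
txn_id=409: ✓ → 4548
txn_id=410: ✗
txn_id=411: ✓ → 4809
txn_id=412: ✓ → 1065
txn_id=413: ✗
cad_sum = 4828 + 1477 + 4548 + 4809 + 1065 = 16727

16727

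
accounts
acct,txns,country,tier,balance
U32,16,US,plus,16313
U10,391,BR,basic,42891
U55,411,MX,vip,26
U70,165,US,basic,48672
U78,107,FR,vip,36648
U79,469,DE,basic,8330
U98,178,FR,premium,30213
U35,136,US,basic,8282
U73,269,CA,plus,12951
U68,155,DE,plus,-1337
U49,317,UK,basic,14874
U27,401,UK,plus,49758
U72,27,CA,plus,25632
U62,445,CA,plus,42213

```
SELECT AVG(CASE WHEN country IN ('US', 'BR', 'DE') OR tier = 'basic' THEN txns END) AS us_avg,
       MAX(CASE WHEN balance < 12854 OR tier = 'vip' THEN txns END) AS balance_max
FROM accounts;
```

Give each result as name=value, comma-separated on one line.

[us_avg: country IN ('US', 'BR', 'DE') OR tier = 'basic']
acct=U32: ✓ → 16
acct=U10: ✓ → 391
acct=U55: ✗
acct=U70: ✓ → 165
acct=U78: ✗
acct=U79: ✓ → 469
acct=U98: ✗
acct=U35: ✓ → 136
acct=U73: ✗
acct=U68: ✓ → 155
acct=U49: ✓ → 317
acct=U27: ✗
acct=U72: ✗
acct=U62: ✗
us_avg = (16 + 391 + 165 + 469 + 136 + 155 + 317) / 7 = 235.5714285714
—
[balance_max: balance < 12854 OR tier = 'vip']
acct=U32: ✗
acct=U10: ✗
acct=U55: ✓ → 411
acct=U70: ✗
acct=U78: ✓ → 107
acct=U79: ✓ → 469
acct=U98: ✗
acct=U35: ✓ → 136
acct=U73: ✗
acct=U68: ✓ → 155
acct=U49: ✗
acct=U27: ✗
acct=U72: ✗
acct=U62: ✗
balance_max = MAX(411, 107, 469, 136, 155) = 469

us_avg=235.5714285714, balance_max=469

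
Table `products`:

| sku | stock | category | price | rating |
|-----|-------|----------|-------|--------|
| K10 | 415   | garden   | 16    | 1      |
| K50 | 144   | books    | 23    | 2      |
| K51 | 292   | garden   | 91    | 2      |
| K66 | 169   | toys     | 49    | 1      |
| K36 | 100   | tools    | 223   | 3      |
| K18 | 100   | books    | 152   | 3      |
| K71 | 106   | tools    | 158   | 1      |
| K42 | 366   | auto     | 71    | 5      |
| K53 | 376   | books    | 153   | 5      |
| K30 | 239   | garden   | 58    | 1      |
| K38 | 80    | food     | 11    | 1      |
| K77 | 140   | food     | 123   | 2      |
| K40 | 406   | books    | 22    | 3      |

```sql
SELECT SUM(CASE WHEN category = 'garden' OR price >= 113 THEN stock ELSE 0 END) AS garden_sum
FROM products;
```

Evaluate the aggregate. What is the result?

1768

sku=K10: ✓ → 415
sku=K50: ✗
sku=K51: ✓ → 292
sku=K66: ✗
sku=K36: ✓ → 100
sku=K18: ✓ → 100
sku=K71: ✓ → 106
sku=K42: ✗
sku=K53: ✓ → 376
sku=K30: ✓ → 239
sku=K38: ✗
sku=K77: ✓ → 140
sku=K40: ✗
garden_sum = 415 + 292 + 100 + 100 + 106 + 376 + 239 + 140 = 1768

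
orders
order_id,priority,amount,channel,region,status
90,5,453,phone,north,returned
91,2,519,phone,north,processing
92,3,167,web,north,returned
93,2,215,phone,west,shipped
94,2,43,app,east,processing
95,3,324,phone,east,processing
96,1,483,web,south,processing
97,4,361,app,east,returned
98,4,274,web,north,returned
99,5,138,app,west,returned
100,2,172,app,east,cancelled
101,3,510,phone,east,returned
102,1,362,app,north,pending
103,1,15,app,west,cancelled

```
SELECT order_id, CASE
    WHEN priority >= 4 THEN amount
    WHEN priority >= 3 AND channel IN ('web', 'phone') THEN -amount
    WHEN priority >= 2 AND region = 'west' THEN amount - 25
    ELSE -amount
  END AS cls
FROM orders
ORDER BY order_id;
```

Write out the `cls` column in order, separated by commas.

453, -519, -167, 190, -43, -324, -483, 361, 274, 138, -172, -510, -362, -15

order_id=90: priority >= 4 → 453
order_id=91: ELSE → -519
order_id=92: priority >= 3 AND channel IN ('web', 'phone') → -167
order_id=93: priority >= 2 AND region = 'west' → 190
order_id=94: ELSE → -43
order_id=95: priority >= 3 AND channel IN ('web', 'phone') → -324
order_id=96: ELSE → -483
order_id=97: priority >= 4 → 361
order_id=98: priority >= 4 → 274
order_id=99: priority >= 4 → 138
order_id=100: ELSE → -172
order_id=101: priority >= 3 AND channel IN ('web', 'phone') → -510
order_id=102: ELSE → -362
order_id=103: ELSE → -15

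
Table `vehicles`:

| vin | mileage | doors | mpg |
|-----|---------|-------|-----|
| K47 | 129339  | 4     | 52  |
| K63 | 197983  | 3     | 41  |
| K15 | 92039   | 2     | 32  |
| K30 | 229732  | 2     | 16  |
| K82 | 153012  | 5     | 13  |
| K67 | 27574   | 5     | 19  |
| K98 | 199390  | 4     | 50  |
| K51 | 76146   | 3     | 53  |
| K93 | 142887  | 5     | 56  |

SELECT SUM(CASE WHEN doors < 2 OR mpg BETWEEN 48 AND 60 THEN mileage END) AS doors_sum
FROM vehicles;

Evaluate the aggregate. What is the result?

547762

vin=K47: ✓ → 129339
vin=K63: ✗
vin=K15: ✗
vin=K30: ✗
vin=K82: ✗
vin=K67: ✗
vin=K98: ✓ → 199390
vin=K51: ✓ → 76146
vin=K93: ✓ → 142887
doors_sum = 129339 + 199390 + 76146 + 142887 = 547762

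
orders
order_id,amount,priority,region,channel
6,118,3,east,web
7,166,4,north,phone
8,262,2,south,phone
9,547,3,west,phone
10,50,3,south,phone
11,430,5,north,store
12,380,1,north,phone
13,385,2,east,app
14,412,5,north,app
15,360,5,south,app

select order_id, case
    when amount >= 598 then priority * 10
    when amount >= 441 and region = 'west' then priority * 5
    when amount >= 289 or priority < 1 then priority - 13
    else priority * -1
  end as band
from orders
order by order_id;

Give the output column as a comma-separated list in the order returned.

order_id=6: ELSE → -3
order_id=7: ELSE → -4
order_id=8: ELSE → -2
order_id=9: amount >= 441 and region = 'west' → 15
order_id=10: ELSE → -3
order_id=11: amount >= 289 or priority < 1 → -8
order_id=12: amount >= 289 or priority < 1 → -12
order_id=13: amount >= 289 or priority < 1 → -11
order_id=14: amount >= 289 or priority < 1 → -8
order_id=15: amount >= 289 or priority < 1 → -8

-3, -4, -2, 15, -3, -8, -12, -11, -8, -8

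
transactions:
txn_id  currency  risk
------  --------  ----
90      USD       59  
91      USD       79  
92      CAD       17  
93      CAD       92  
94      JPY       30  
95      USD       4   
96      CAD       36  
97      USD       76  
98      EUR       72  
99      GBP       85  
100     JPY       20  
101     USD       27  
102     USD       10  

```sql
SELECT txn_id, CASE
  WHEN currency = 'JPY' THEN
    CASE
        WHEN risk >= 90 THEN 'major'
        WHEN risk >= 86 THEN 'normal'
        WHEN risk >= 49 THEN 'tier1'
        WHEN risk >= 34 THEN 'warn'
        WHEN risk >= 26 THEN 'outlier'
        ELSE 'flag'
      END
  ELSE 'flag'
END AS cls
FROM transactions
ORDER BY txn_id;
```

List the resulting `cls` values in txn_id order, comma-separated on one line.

txn_id=90: currency='USD' → outer ELSE → flag
txn_id=91: currency='USD' → outer ELSE → flag
txn_id=92: currency='CAD' → outer ELSE → flag
txn_id=93: currency='CAD' → outer ELSE → flag
txn_id=94: currency='JPY' → inner[risk >= 26] → outlier
txn_id=95: currency='USD' → outer ELSE → flag
txn_id=96: currency='CAD' → outer ELSE → flag
txn_id=97: currency='USD' → outer ELSE → flag
txn_id=98: currency='EUR' → outer ELSE → flag
txn_id=99: currency='GBP' → outer ELSE → flag
txn_id=100: currency='JPY' → inner[ELSE] → flag
txn_id=101: currency='USD' → outer ELSE → flag
txn_id=102: currency='USD' → outer ELSE → flag

flag, flag, flag, flag, outlier, flag, flag, flag, flag, flag, flag, flag, flag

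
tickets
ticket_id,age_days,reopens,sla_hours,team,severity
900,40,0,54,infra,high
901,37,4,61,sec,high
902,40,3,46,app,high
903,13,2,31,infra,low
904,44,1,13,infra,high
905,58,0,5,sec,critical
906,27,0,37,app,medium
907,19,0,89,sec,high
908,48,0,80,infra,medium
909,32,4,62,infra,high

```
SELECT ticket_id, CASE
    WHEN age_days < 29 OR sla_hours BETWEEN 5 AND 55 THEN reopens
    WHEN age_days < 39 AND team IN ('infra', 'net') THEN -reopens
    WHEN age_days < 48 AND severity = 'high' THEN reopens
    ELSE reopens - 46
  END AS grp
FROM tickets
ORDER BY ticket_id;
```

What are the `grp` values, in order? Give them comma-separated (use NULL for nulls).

ticket_id=900: age_days < 29 OR sla_hours BETWEEN 5 AND 55 → 0
ticket_id=901: age_days < 48 AND severity = 'high' → 4
ticket_id=902: age_days < 29 OR sla_hours BETWEEN 5 AND 55 → 3
ticket_id=903: age_days < 29 OR sla_hours BETWEEN 5 AND 55 → 2
ticket_id=904: age_days < 29 OR sla_hours BETWEEN 5 AND 55 → 1
ticket_id=905: age_days < 29 OR sla_hours BETWEEN 5 AND 55 → 0
ticket_id=906: age_days < 29 OR sla_hours BETWEEN 5 AND 55 → 0
ticket_id=907: age_days < 29 OR sla_hours BETWEEN 5 AND 55 → 0
ticket_id=908: ELSE → -46
ticket_id=909: age_days < 39 AND team IN ('infra', 'net') → -4

0, 4, 3, 2, 1, 0, 0, 0, -46, -4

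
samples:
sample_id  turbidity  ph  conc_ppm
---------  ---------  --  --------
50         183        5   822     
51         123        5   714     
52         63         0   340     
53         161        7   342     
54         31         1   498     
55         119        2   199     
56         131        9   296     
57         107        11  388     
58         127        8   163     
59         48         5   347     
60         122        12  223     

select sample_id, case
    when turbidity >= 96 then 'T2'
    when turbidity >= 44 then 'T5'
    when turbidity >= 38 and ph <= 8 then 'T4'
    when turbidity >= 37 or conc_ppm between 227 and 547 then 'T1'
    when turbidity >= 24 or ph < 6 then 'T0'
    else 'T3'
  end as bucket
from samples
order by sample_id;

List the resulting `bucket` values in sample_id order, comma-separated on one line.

T2, T2, T5, T2, T1, T2, T2, T2, T2, T5, T2

sample_id=50: turbidity >= 96 → T2
sample_id=51: turbidity >= 96 → T2
sample_id=52: turbidity >= 44 → T5
sample_id=53: turbidity >= 96 → T2
sample_id=54: turbidity >= 37 or conc_ppm between 227 and 547 → T1
sample_id=55: turbidity >= 96 → T2
sample_id=56: turbidity >= 96 → T2
sample_id=57: turbidity >= 96 → T2
sample_id=58: turbidity >= 96 → T2
sample_id=59: turbidity >= 44 → T5
sample_id=60: turbidity >= 96 → T2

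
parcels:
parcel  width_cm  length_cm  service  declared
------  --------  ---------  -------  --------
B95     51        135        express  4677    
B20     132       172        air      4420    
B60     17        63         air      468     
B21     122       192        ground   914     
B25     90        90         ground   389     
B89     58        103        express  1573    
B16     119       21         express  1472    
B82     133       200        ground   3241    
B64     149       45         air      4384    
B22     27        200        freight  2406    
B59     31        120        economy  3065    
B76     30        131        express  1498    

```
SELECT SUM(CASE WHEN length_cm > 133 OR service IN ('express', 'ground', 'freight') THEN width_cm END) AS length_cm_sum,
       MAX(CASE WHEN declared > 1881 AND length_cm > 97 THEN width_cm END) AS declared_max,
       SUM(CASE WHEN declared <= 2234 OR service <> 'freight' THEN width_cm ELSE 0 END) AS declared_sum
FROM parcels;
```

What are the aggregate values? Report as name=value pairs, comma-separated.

length_cm_sum=762, declared_max=133, declared_sum=932

[length_cm_sum: length_cm > 133 OR service IN ('express', 'ground', 'freight')]
parcel=B95: ✓ → 51
parcel=B20: ✓ → 132
parcel=B60: ✗
parcel=B21: ✓ → 122
parcel=B25: ✓ → 90
parcel=B89: ✓ → 58
parcel=B16: ✓ → 119
parcel=B82: ✓ → 133
parcel=B64: ✗
parcel=B22: ✓ → 27
parcel=B59: ✗
parcel=B76: ✓ → 30
length_cm_sum = 51 + 132 + 122 + 90 + 58 + 119 + 133 + 27 + 30 = 762
—
[declared_max: declared > 1881 AND length_cm > 97]
parcel=B95: ✓ → 51
parcel=B20: ✓ → 132
parcel=B60: ✗
parcel=B21: ✗
parcel=B25: ✗
parcel=B89: ✗
parcel=B16: ✗
parcel=B82: ✓ → 133
parcel=B64: ✗
parcel=B22: ✓ → 27
parcel=B59: ✓ → 31
parcel=B76: ✗
declared_max = MAX(51, 132, 133, 27, 31) = 133
—
[declared_sum: declared <= 2234 OR service <> 'freight']
parcel=B95: ✓ → 51
parcel=B20: ✓ → 132
parcel=B60: ✓ → 17
parcel=B21: ✓ → 122
parcel=B25: ✓ → 90
parcel=B89: ✓ → 58
parcel=B16: ✓ → 119
parcel=B82: ✓ → 133
parcel=B64: ✓ → 149
parcel=B22: ✗
parcel=B59: ✓ → 31
parcel=B76: ✓ → 30
declared_sum = 51 + 132 + 17 + 122 + 90 + 58 + 119 + 133 + 149 + 31 + 30 = 932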